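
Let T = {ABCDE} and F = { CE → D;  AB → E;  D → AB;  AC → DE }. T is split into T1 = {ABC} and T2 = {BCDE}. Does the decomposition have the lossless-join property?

No

Common attributes: T1 ∩ T2 = {BC}.
No dependency enlarges {BC}, so (BC)⁺ = {BC}.
The closure contains neither all of T1 = {ABC} nor all of T2 = {BCDE}, so the common attributes are not a superkey of either fragment. The join is lossy.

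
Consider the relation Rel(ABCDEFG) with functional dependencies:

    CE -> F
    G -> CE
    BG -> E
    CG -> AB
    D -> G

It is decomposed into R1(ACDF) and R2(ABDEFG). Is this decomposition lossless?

Common attributes: R1 ∩ R2 = {ADF}.
Closure of {ADF}: D → G applies, adding G; G → CE applies, adding CE; CG → AB applies, adding B. So (ADF)⁺ = {ABCDEFG}.
This closure contains every attribute of R1, so R1 ∩ R2 → R1. The join is lossless.

Yes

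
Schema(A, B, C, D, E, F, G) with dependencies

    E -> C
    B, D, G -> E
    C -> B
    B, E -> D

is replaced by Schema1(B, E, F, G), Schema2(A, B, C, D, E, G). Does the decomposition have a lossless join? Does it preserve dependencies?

Lossless test: (B, E, G)⁺ = {B, C, D, E, G}, which is a superkey of neither fragment — lossy.
Dependency preservation: every FD's attributes lie within a single fragment, so each can be enforced locally — preserved.

lossy but dependency-preserving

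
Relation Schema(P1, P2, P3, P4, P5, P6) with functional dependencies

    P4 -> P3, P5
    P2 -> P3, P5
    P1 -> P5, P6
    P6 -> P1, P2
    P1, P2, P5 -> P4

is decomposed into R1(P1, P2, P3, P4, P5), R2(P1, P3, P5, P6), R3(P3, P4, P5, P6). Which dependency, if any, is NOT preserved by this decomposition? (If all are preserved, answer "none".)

P4 → P3, P5 lies within R1.
P2 → P3, P5 lies within R1.
P1 → P5, P6 lies within R2.
P6 → P1, P2: restricted closure across fragments reaches P1, P2.
P1, P2, P5 → P4 lies within R1.
Every dependency is enforceable on the fragments, so the decomposition is dependency-preserving.

none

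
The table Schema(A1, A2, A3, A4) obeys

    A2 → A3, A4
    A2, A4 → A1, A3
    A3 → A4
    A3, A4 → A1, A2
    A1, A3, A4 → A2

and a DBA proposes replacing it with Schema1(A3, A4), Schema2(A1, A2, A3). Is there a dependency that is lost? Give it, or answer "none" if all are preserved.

A2 → A3, A4: restricted closure across fragments reaches A3, A4.
A2, A4 → A1, A3: restricted closure across fragments reaches A1, A3.
A3 → A4 lies within Schema1.
A3, A4 → A1, A2: restricted closure across fragments reaches A1, A2.
A1, A3, A4 → A2: restricted closure across fragments reaches A2.
Every dependency is enforceable on the fragments, so the decomposition is dependency-preserving.

none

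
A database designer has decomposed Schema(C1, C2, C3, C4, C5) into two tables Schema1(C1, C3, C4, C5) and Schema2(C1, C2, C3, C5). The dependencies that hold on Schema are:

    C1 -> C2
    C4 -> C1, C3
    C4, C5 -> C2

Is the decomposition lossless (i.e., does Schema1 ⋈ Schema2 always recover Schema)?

Yes

Common attributes: Schema1 ∩ Schema2 = {C1, C3, C5}.
Closure of {C1, C3, C5}: C1 → C2 applies, adding C2. So (C1, C3, C5)⁺ = {C1, C2, C3, C5}.
This closure contains every attribute of Schema2, so Schema1 ∩ Schema2 → Schema2. The join is lossless.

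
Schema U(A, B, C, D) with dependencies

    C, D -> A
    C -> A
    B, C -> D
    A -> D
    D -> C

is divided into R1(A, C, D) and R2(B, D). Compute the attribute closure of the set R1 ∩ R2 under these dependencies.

A, C, D

R1 ∩ R2 = {D}.
D → C applies, adding C
C, D → A applies, adding A
Closure: {A, C, D}.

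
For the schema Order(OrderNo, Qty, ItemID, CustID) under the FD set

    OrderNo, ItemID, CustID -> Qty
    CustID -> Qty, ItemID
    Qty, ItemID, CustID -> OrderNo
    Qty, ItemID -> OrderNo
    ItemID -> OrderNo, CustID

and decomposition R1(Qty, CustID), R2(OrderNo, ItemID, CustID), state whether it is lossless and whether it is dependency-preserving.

lossless and dependency-preserving

Lossless test: (CustID)⁺ = {OrderNo, Qty, ItemID, CustID}, which contains all of one fragment — lossless.
Dependency preservation: OrderNo, ItemID, CustID → Qty; CustID → Qty, ItemID; Qty, ItemID, CustID → OrderNo; Qty, ItemID → OrderNo are not contained in any single fragment, but the restricted closure of each left-hand side across the fragments still reaches the right-hand side; the remaining FDs each lie inside some fragment. All dependencies are preserved.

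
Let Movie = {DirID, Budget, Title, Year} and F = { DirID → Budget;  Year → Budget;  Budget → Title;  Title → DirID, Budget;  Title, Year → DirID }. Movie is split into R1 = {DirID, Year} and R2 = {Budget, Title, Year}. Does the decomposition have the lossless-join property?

Common attributes: R1 ∩ R2 = {Year}.
Closure of {Year}: Year → Budget applies, adding Budget; Budget → Title applies, adding Title; Title → DirID, Budget applies, adding DirID. So (Year)⁺ = {DirID, Budget, Title, Year}.
This closure contains every attribute of R1, so R1 ∩ R2 → R1. The join is lossless.

Yes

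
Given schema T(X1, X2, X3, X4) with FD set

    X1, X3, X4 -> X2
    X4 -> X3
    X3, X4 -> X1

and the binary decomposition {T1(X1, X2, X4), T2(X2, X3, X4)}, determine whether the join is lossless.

Common attributes: T1 ∩ T2 = {X2, X4}.
Closure of {X2, X4}: X4 → X3 applies, adding X3; X3, X4 → X1 applies, adding X1. So (X2, X4)⁺ = {X1, X2, X3, X4}.
This closure contains every attribute of T1, so T1 ∩ T2 → T1. The join is lossless.

Yes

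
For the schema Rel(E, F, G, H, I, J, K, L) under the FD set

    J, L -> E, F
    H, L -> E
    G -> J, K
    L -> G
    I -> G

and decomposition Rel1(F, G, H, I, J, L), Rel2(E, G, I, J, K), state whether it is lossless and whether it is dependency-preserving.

lossy and not dependency-preserving

Lossless test: (G, I, J)⁺ = {G, I, J, K}, which is a superkey of neither fragment — lossy.
Dependency preservation: the restricted closure of {J, L} across the fragments never reaches {E, F}, so J, L → E, F cannot be enforced without a join — not preserved.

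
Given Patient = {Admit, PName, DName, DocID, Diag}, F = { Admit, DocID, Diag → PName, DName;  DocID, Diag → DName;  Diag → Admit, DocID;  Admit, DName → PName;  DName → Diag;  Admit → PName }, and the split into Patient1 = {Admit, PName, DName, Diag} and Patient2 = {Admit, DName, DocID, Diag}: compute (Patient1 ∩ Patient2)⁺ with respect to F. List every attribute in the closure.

Admit, PName, DName, DocID, Diag

Patient1 ∩ Patient2 = {Admit, DName, Diag}.
Diag → Admit, DocID applies, adding DocID
Admit, DName → PName applies, adding PName
Closure: {Admit, PName, DName, DocID, Diag}.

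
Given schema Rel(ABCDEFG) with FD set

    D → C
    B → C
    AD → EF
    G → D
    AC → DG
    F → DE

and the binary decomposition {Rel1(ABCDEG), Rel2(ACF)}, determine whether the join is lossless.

Yes

Common attributes: Rel1 ∩ Rel2 = {AC}.
Closure of {AC}: AC → DG applies, adding DG; AD → EF applies, adding EF. So (AC)⁺ = {ACDEFG}.
This closure contains every attribute of Rel2, so Rel1 ∩ Rel2 → Rel2. The join is lossless.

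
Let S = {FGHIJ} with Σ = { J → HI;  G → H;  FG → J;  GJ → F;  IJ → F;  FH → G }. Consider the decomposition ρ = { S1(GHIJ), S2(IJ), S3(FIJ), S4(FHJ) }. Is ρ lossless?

Yes

Chase test. Columns are FGHIJ; row i has aⱼ where attribute j ∈ Si, else bᵢⱼ.
Initial tableau (one row per fragment):
  row 1: b11 a2 a3 a4 a5
  row 2: b21 b22 b23 a4 a5
  row 3: a1 b32 b33 a4 a5
  row 4: a1 b42 a3 b44 a5
Rows 1 and 2 agree on J; apply J→HI and equate their HI entries.
Rows 1 and 3 agree on J; apply J→HI and equate their HI entries.
Rows 1 and 4 agree on J; apply J→HI and equate their HI entries.
Rows 1 and 2 agree on IJ; apply IJ→F and equate their F entries.
Rows 1 and 3 agree on IJ; apply IJ→F and equate their F entries.
Rows 1 and 2 agree on FH; apply FH→G and equate their G entries.
Rows 1 and 3 agree on FH; apply FH→G and equate their G entries.
Rows 1 and 4 agree on FH; apply FH→G and equate their G entries.
Row 1 is now all distinguished symbols — the join is lossless.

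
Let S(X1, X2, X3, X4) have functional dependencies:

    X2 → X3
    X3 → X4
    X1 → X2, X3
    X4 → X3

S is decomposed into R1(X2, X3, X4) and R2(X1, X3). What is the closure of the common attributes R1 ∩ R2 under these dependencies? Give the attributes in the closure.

X3, X4

R1 ∩ R2 = {X3}.
X3 → X4 applies, adding X4
Closure: {X3, X4}.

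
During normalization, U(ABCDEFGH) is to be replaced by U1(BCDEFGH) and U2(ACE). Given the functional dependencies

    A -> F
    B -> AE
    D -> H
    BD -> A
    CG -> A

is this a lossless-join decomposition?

Common attributes: U1 ∩ U2 = {CE}.
No dependency enlarges {CE}, so (CE)⁺ = {CE}.
The closure contains neither all of U1 = {BCDEFGH} nor all of U2 = {ACE}, so the common attributes are not a superkey of either fragment. The join is lossy.

No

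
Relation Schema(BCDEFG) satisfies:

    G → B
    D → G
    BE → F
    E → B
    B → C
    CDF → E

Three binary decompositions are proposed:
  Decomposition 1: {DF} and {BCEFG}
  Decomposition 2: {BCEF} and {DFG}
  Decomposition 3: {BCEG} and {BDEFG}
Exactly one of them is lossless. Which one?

Decomposition 3

Decomposition 1: common = {F}, closure = {F} → lossy.
Decomposition 2: common = {F}, closure = {F} → lossy.
Decomposition 3: common = {BEG}, closure = {BCEFG} → lossless.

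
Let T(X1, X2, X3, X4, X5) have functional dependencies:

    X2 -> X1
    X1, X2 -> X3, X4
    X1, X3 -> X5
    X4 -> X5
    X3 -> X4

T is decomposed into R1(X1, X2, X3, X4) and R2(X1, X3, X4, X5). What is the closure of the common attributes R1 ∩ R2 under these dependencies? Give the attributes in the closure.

R1 ∩ R2 = {X1, X3, X4}.
X1, X3 → X5 applies, adding X5
Closure: {X1, X3, X4, X5}.

X1, X3, X4, X5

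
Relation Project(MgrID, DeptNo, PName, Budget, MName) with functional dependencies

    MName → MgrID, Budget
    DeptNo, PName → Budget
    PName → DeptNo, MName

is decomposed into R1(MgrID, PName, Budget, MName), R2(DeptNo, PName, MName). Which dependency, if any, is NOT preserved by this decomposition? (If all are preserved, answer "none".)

MName → MgrID, Budget lies within R1.
DeptNo, PName → Budget: restricted closure across fragments reaches Budget.
PName → DeptNo, MName lies within R2.
Every dependency is enforceable on the fragments, so the decomposition is dependency-preserving.

none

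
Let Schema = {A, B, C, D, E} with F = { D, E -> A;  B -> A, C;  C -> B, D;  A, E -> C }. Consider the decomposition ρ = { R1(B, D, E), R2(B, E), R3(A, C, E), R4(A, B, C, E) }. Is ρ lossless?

Yes

Chase test. Columns are A, B, C, D, E; row i has aⱼ where attribute j ∈ Ri, else bᵢⱼ.
Initial tableau (one row per fragment):
  row 1: b11 a2 b13 a4 a5
  row 2: b21 a2 b23 b24 a5
  row 3: a1 b32 a3 b34 a5
  row 4: a1 a2 a3 b44 a5
Rows 1 and 2 agree on B; apply B→A, C and equate their A, C entries.
Rows 1 and 4 agree on B; apply B→A, C and equate their A, C entries.
Rows 1 and 2 agree on C; apply C→B, D and equate their B, D entries.
Rows 1 and 3 agree on C; apply C→B, D and equate their B, D entries.
Rows 1 and 4 agree on C; apply C→B, D and equate their B, D entries.
Row 1 is now all distinguished symbols — the join is lossless.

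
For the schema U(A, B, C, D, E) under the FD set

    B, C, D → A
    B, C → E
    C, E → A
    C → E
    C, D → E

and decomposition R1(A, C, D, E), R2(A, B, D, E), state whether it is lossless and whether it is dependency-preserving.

Lossless test: (A, D, E)⁺ = {A, D, E}, which is a superkey of neither fragment — lossy.
Dependency preservation: B, C, D → A; B, C → E are not contained in any single fragment, but the restricted closure of each left-hand side across the fragments still reaches the right-hand side; the remaining FDs each lie inside some fragment. All dependencies are preserved.

lossy but dependency-preserving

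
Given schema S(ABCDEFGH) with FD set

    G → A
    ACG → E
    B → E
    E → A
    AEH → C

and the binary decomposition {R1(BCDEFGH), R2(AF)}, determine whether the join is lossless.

No

Common attributes: R1 ∩ R2 = {F}.
No dependency enlarges {F}, so (F)⁺ = {F}.
The closure contains neither all of R1 = {BCDEFGH} nor all of R2 = {AF}, so the common attributes are not a superkey of either fragment. The join is lossy.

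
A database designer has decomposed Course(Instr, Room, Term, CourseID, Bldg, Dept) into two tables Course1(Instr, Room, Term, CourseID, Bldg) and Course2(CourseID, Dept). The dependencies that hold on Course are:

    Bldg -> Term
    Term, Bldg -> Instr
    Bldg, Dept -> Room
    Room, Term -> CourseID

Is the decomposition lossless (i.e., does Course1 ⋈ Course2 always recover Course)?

Common attributes: Course1 ∩ Course2 = {CourseID}.
No dependency enlarges {CourseID}, so (CourseID)⁺ = {CourseID}.
The closure contains neither all of Course1 = {Instr, Room, Term, CourseID, Bldg} nor all of Course2 = {CourseID, Dept}, so the common attributes are not a superkey of either fragment. The join is lossy.

No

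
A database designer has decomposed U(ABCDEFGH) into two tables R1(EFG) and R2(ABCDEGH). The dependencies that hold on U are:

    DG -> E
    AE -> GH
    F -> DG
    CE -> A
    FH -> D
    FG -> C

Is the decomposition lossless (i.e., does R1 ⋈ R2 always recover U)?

No

Common attributes: R1 ∩ R2 = {EG}.
No dependency enlarges {EG}, so (EG)⁺ = {EG}.
The closure contains neither all of R1 = {EFG} nor all of R2 = {ABCDEGH}, so the common attributes are not a superkey of either fragment. The join is lossy.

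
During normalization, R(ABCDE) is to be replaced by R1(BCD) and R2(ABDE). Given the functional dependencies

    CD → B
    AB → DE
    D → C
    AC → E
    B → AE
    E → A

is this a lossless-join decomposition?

Common attributes: R1 ∩ R2 = {BD}.
Closure of {BD}: D → C applies, adding C; B → AE applies, adding AE. So (BD)⁺ = {ABCDE}.
This closure contains every attribute of R1, so R1 ∩ R2 → R1. The join is lossless.

Yes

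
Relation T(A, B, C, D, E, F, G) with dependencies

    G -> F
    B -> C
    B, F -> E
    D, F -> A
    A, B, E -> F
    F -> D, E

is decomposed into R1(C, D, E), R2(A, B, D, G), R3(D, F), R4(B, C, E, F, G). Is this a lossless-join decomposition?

Yes

Chase test. Columns are A, B, C, D, E, F, G; row i has aⱼ where attribute j ∈ Ri, else bᵢⱼ.
Initial tableau (one row per fragment):
  row 1: b11 b12 a3 a4 a5 b16 b17
  row 2: a1 a2 b23 a4 b25 b26 a7
  row 3: b31 b32 b33 a4 b35 a6 b37
  row 4: b41 a2 a3 b44 a5 a6 a7
Rows 2 and 4 agree on G; apply G→F and equate their F entries.
Rows 2 and 4 agree on B; apply B→C and equate their C entries.
Rows 2 and 4 agree on B, F; apply B, F→E and equate their E entries.
Rows 2 and 3 agree on D, F; apply D, F→A and equate their A entries.
Rows 2 and 3 agree on F; apply F→D, E and equate their D, E entries.
Rows 2 and 4 agree on F; apply F→D, E and equate their D, E entries.
Rows 2 and 4 agree on D, F; apply D, F→A and equate their A entries.
Row 2 is now all distinguished symbols — the join is lossless.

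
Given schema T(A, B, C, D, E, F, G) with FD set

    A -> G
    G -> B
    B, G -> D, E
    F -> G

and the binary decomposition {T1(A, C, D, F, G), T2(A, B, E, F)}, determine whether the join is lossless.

Yes

Common attributes: T1 ∩ T2 = {A, F}.
Closure of {A, F}: A → G applies, adding G; G → B applies, adding B; B, G → D, E applies, adding D, E. So (A, F)⁺ = {A, B, D, E, F, G}.
This closure contains every attribute of T2, so T1 ∩ T2 → T2. The join is lossless.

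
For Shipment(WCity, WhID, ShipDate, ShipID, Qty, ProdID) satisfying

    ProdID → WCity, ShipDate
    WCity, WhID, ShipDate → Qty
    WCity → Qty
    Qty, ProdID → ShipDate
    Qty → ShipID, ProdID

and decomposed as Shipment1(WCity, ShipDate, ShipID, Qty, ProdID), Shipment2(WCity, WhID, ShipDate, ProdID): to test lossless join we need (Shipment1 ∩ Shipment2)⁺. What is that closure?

WCity, ShipDate, ShipID, Qty, ProdID

Shipment1 ∩ Shipment2 = {WCity, ShipDate, ProdID}.
WCity → Qty applies, adding Qty
Qty → ShipID, ProdID applies, adding ShipID
Closure: {WCity, ShipDate, ShipID, Qty, ProdID}.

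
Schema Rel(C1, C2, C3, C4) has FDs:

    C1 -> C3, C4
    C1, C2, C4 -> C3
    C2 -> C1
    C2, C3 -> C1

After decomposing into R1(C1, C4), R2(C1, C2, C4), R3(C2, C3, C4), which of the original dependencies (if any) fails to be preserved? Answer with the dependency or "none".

C1 -> C3, C4

Check C1 → C3, C4: no single fragment contains all of {C1, C3, C4}, and the restricted closure of {C1} across the fragments never reaches {C3, C4}.
C1, C2, C4 → C3 is preserved.
C2 → C1 is preserved.
C2, C3 → C1 is preserved.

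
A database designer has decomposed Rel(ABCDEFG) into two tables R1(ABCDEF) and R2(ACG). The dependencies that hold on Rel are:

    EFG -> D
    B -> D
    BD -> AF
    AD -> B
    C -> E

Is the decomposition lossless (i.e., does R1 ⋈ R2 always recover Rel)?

Common attributes: R1 ∩ R2 = {AC}.
Closure of {AC}: C → E applies, adding E. So (AC)⁺ = {ACE}.
The closure contains neither all of R1 = {ABCDEF} nor all of R2 = {ACG}, so the common attributes are not a superkey of either fragment. The join is lossy.

No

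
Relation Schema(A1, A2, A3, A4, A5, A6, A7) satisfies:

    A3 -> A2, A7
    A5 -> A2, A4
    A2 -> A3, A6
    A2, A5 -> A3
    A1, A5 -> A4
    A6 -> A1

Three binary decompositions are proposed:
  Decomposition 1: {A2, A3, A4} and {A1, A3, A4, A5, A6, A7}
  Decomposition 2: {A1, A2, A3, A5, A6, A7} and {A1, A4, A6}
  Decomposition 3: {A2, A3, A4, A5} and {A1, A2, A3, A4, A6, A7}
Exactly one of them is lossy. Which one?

Decomposition 2

Decomposition 1: common = {A3, A4}, closure = {A1, A2, A3, A4, A6, A7} → lossless.
Decomposition 2: common = {A1, A6}, closure = {A1, A6} → lossy.
Decomposition 3: common = {A2, A3, A4}, closure = {A1, A2, A3, A4, A6, A7} → lossless.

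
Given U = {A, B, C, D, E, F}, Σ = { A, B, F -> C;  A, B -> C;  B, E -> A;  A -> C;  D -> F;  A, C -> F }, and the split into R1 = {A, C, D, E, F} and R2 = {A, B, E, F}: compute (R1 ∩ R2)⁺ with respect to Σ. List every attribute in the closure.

R1 ∩ R2 = {A, E, F}.
A → C applies, adding C
Closure: {A, C, E, F}.

A, C, E, F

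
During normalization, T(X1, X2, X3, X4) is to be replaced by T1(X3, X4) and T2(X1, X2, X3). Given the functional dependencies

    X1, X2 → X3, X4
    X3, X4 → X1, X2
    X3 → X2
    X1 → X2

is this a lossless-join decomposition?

Common attributes: T1 ∩ T2 = {X3}.
Closure of {X3}: X3 → X2 applies, adding X2. So (X3)⁺ = {X2, X3}.
The closure contains neither all of T1 = {X3, X4} nor all of T2 = {X1, X2, X3}, so the common attributes are not a superkey of either fragment. The join is lossy.

No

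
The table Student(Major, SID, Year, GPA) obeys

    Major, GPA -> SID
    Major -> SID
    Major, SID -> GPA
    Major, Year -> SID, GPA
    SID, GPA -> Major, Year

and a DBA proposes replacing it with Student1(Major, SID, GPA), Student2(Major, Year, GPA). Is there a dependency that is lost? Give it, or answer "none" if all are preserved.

none

Major, GPA → SID lies within Student1.
Major → SID lies within Student1.
Major, SID → GPA lies within Student1.
Major, Year → SID, GPA: restricted closure across fragments reaches SID, GPA.
SID, GPA → Major, Year: restricted closure across fragments reaches Major, Year.
Every dependency is enforceable on the fragments, so the decomposition is dependency-preserving.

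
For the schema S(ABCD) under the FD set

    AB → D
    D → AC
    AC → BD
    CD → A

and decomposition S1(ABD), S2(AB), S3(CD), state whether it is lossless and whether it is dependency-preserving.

Lossless test (chase): Rows 1 and 2 agree on AB; apply AB→D and equate their D entries. Rows 1 and 2 agree on D; apply D→AC and equate their AC entries. Rows 1 and 3 agree on D; apply D→AC and equate their AC entries. Rows 1 and 3 agree on AC; apply AC→BD and equate their BD entries. Row 1 is now all distinguished symbols — the join is lossless.
Dependency preservation: the restricted closure of {AC} across the fragments never reaches {BD}, so AC → BD cannot be enforced without a join — not preserved.

lossless but not dependency-preserving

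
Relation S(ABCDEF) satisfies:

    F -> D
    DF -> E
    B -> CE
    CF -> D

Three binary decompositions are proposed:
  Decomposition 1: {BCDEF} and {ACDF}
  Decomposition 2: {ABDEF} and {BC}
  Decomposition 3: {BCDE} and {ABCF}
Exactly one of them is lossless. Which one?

Decomposition 1: common = {CDF}, closure = {CDEF} → lossy.
Decomposition 2: common = {B}, closure = {BCE} → lossless.
Decomposition 3: common = {BC}, closure = {BCE} → lossy.

Decomposition 2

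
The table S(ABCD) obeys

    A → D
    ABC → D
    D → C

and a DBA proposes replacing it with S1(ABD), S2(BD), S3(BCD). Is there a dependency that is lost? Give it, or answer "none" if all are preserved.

A → D lies within S1.
ABC → D: restricted closure across fragments reaches D.
D → C lies within S3.
Every dependency is enforceable on the fragments, so the decomposition is dependency-preserving.

none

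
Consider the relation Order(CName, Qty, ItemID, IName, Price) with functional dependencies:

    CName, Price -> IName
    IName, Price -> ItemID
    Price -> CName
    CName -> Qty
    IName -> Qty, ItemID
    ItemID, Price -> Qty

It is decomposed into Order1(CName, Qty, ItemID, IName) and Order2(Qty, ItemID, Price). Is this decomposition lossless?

No

Common attributes: Order1 ∩ Order2 = {Qty, ItemID}.
No dependency enlarges {Qty, ItemID}, so (Qty, ItemID)⁺ = {Qty, ItemID}.
The closure contains neither all of Order1 = {CName, Qty, ItemID, IName} nor all of Order2 = {Qty, ItemID, Price}, so the common attributes are not a superkey of either fragment. The join is lossy.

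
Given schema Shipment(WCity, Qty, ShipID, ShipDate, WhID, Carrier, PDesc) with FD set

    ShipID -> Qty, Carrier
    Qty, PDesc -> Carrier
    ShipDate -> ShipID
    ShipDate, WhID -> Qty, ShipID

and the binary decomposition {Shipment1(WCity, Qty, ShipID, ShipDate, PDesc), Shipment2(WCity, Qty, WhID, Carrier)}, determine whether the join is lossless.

No

Common attributes: Shipment1 ∩ Shipment2 = {WCity, Qty}.
No dependency enlarges {WCity, Qty}, so (WCity, Qty)⁺ = {WCity, Qty}.
The closure contains neither all of Shipment1 = {WCity, Qty, ShipID, ShipDate, PDesc} nor all of Shipment2 = {WCity, Qty, WhID, Carrier}, so the common attributes are not a superkey of either fragment. The join is lossy.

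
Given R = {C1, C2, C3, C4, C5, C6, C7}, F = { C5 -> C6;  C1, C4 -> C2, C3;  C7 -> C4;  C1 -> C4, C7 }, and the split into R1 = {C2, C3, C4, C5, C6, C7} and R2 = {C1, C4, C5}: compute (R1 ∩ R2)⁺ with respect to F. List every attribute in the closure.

R1 ∩ R2 = {C4, C5}.
C5 → C6 applies, adding C6
Closure: {C4, C5, C6}.

C4, C5, C6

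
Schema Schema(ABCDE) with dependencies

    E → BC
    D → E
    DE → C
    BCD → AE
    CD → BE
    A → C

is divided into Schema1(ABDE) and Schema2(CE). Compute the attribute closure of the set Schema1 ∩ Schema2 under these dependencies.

Schema1 ∩ Schema2 = {E}.
E → BC applies, adding BC
Closure: {BCE}.

BCE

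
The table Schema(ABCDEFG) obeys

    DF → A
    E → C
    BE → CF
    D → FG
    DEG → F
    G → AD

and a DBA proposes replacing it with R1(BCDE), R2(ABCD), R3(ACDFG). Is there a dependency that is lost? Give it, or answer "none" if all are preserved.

BE → CF

Check BE → CF: no single fragment contains all of {BCEF}, and the restricted closure of {BE} across the fragments never reaches {CF}.
DF → A is preserved.
E → C is preserved.
D → FG is preserved.
DEG → F is preserved.
G → AD is preserved.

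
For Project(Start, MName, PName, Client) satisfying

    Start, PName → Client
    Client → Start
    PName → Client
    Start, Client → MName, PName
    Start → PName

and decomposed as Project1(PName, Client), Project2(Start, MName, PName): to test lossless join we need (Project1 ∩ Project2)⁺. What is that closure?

Start, MName, PName, Client

Project1 ∩ Project2 = {PName}.
PName → Client applies, adding Client
Client → Start applies, adding Start
Start, Client → MName, PName applies, adding MName
Closure: {Start, MName, PName, Client}.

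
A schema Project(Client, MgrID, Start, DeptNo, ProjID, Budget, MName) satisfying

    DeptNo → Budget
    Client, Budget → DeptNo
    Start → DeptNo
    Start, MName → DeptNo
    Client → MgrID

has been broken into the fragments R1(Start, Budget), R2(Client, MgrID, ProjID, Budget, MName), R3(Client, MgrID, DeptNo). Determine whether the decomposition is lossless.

Chase test. Columns are Client, MgrID, Start, DeptNo, ProjID, Budget, MName; row i has aⱼ where attribute j ∈ Ri, else bᵢⱼ.
Initial tableau (one row per fragment):
  row 1: b11 b12 a3 b14 b15 a6 b17
  row 2: a1 a2 b23 b24 a5 a6 a7
  row 3: a1 a2 b33 a4 b35 b36 b37
No row becomes fully distinguished — the join is lossy.

No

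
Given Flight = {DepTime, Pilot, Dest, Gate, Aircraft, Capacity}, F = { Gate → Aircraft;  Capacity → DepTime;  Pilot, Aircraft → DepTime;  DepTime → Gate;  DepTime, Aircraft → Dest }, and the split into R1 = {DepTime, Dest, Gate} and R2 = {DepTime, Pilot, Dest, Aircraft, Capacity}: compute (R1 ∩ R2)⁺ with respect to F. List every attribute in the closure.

DepTime, Dest, Gate, Aircraft

R1 ∩ R2 = {DepTime, Dest}.
DepTime → Gate applies, adding Gate
Gate → Aircraft applies, adding Aircraft
Closure: {DepTime, Dest, Gate, Aircraft}.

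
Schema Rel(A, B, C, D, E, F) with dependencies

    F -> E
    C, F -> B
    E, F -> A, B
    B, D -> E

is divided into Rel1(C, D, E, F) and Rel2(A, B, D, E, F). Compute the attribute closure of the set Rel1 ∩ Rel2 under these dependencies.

Rel1 ∩ Rel2 = {D, E, F}.
E, F → A, B applies, adding A, B
Closure: {A, B, D, E, F}.

A, B, D, E, F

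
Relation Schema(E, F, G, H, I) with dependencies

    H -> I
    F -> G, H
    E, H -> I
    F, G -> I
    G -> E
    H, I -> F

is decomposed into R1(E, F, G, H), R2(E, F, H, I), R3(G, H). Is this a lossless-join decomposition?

Yes

Chase test. Columns are E, F, G, H, I; row i has aⱼ where attribute j ∈ Ri, else bᵢⱼ.
Initial tableau (one row per fragment):
  row 1: a1 a2 a3 a4 b15
  row 2: a1 a2 b23 a4 a5
  row 3: b31 b32 a3 a4 b35
Rows 1 and 2 agree on H; apply H→I and equate their I entries.
Rows 1 and 3 agree on H; apply H→I and equate their I entries.
Rows 1 and 2 agree on F; apply F→G, H and equate their G, H entries.
Rows 1 and 3 agree on G; apply G→E and equate their E entries.
Rows 1 and 3 agree on H, I; apply H, I→F and equate their F entries.
Row 1 is now all distinguished symbols — the join is lossless.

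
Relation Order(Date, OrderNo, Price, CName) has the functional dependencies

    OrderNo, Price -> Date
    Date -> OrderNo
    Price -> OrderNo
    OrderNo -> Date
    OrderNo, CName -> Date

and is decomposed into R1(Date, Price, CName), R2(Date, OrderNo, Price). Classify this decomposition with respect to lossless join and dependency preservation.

Lossless test: (Date, Price)⁺ = {Date, OrderNo, Price}, which contains all of one fragment — lossless.
Dependency preservation: OrderNo, CName → Date is not contained in any single fragment, but the restricted closure of its left-hand side across the fragments still reaches the right-hand side; the remaining FDs each lie inside some fragment. All dependencies are preserved.

lossless and dependency-preserving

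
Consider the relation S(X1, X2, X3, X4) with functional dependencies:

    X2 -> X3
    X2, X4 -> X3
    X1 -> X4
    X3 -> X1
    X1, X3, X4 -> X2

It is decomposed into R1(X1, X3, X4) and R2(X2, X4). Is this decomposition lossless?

No

Common attributes: R1 ∩ R2 = {X4}.
No dependency enlarges {X4}, so (X4)⁺ = {X4}.
The closure contains neither all of R1 = {X1, X3, X4} nor all of R2 = {X2, X4}, so the common attributes are not a superkey of either fragment. The join is lossy.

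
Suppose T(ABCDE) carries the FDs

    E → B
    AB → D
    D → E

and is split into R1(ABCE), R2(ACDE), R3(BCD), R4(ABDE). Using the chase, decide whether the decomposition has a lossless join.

Yes

Chase test. Columns are ABCDE; row i has aⱼ where attribute j ∈ Ri, else bᵢⱼ.
Initial tableau (one row per fragment):
  row 1: a1 a2 a3 b14 a5
  row 2: a1 b22 a3 a4 a5
  row 3: b31 a2 a3 a4 b35
  row 4: a1 a2 b43 a4 a5
Rows 1 and 2 agree on E; apply E→B and equate their B entries.
Rows 1 and 2 agree on AB; apply AB→D and equate their D entries.
Rows 1 and 3 agree on D; apply D→E and equate their E entries.
Row 1 is now all distinguished symbols — the join is lossless.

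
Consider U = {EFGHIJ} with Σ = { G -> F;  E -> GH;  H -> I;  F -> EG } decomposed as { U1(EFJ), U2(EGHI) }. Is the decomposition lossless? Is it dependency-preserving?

lossless and dependency-preserving

Lossless test: (E)⁺ = {EFGHI}, which contains all of one fragment — lossless.
Dependency preservation: G → F; F → EG are not contained in any single fragment, but the restricted closure of each left-hand side across the fragments still reaches the right-hand side; the remaining FDs each lie inside some fragment. All dependencies are preserved.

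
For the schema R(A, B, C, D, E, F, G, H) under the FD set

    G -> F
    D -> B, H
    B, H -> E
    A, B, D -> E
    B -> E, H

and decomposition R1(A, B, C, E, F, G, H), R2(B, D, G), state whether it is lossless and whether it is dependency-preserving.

Lossless test: (B, G)⁺ = {B, E, F, G, H}, which is a superkey of neither fragment — lossy.
Dependency preservation: D → B, H; A, B, D → E are not contained in any single fragment, but the restricted closure of each left-hand side across the fragments still reaches the right-hand side; the remaining FDs each lie inside some fragment. All dependencies are preserved.

lossy but dependency-preserving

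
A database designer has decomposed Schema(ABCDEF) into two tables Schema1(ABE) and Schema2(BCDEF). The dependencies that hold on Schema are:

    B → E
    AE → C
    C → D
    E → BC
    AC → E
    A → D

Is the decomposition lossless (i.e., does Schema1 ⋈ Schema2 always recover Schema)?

No

Common attributes: Schema1 ∩ Schema2 = {BE}.
Closure of {BE}: E → BC applies, adding C; C → D applies, adding D. So (BE)⁺ = {BCDE}.
The closure contains neither all of Schema1 = {ABE} nor all of Schema2 = {BCDEF}, so the common attributes are not a superkey of either fragment. The join is lossy.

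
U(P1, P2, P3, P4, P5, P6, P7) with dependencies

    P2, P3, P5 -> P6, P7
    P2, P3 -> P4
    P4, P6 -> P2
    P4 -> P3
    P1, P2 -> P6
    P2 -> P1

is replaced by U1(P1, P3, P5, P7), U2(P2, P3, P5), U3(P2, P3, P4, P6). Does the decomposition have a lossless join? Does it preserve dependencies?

Lossless test (chase): Rows 2 and 3 agree on P2, P3; apply P2, P3→P4 and equate their P4 entries. Rows 2 and 3 agree on P2; apply P2→P1 and equate their P1 entries. Rows 2 and 3 agree on P1, P2; apply P1, P2→P6 and equate their P6 entries. No row becomes fully distinguished — the join is lossy.
Dependency preservation: the restricted closure of {P2, P3, P5} across the fragments never reaches {P6, P7}, so P2, P3, P5 → P6, P7 cannot be enforced without a join — not preserved.

lossy and not dependency-preserving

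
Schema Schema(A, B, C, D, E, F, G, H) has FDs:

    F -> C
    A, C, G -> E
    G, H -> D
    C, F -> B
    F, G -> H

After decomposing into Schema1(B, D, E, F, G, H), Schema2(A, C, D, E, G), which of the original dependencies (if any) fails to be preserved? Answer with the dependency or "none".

Check F → C: no single fragment contains all of {C, F}, and the restricted closure of {F} across the fragments never reaches {C}.
A, C, G → E is preserved.
G, H → D is preserved.
C, F → B is preserved.
F, G → H is preserved.

F -> C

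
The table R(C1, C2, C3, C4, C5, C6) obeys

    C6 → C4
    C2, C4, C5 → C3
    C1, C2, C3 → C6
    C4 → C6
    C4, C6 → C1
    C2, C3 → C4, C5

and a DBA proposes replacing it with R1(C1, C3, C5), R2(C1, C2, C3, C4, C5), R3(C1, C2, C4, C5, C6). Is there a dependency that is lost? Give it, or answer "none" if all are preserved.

C6 → C4 lies within R3.
C2, C4, C5 → C3 lies within R2.
C1, C2, C3 → C6: restricted closure across fragments reaches C6.
C4 → C6 lies within R3.
C4, C6 → C1 lies within R3.
C2, C3 → C4, C5 lies within R2.
Every dependency is enforceable on the fragments, so the decomposition is dependency-preserving.

none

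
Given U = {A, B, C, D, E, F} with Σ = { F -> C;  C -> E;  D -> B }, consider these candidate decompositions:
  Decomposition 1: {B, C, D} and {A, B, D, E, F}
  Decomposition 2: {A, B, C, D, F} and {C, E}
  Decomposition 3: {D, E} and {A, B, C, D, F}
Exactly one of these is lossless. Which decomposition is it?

Decomposition 1: common = {B, D}, closure = {B, D} → lossy.
Decomposition 2: common = {C}, closure = {C, E} → lossless.
Decomposition 3: common = {D}, closure = {B, D} → lossy.

Decomposition 2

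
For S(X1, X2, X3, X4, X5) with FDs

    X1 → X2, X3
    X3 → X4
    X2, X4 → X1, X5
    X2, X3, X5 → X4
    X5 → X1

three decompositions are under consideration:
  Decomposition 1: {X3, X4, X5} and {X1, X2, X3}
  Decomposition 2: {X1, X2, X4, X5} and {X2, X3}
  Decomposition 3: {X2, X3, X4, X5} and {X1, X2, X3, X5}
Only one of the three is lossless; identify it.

Decomposition 3

Decomposition 1: common = {X3}, closure = {X3, X4} → lossy.
Decomposition 2: common = {X2}, closure = {X2} → lossy.
Decomposition 3: common = {X2, X3, X5}, closure = {X1, X2, X3, X4, X5} → lossless.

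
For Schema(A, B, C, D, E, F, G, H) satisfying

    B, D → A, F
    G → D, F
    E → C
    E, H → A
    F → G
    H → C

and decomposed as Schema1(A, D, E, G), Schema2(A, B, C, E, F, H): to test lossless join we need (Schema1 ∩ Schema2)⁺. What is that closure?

A, C, E

Schema1 ∩ Schema2 = {A, E}.
E → C applies, adding C
Closure: {A, C, E}.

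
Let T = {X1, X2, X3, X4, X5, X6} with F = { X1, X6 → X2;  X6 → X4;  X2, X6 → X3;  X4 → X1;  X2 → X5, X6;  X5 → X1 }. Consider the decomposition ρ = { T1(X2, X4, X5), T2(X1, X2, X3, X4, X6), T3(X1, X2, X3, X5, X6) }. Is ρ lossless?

Chase test. Columns are X1, X2, X3, X4, X5, X6; row i has aⱼ where attribute j ∈ Ti, else bᵢⱼ.
Initial tableau (one row per fragment):
  row 1: b11 a2 b13 a4 a5 b16
  row 2: a1 a2 a3 a4 b25 a6
  row 3: a1 a2 a3 b34 a5 a6
Rows 2 and 3 agree on X6; apply X6→X4 and equate their X4 entries.
Rows 1 and 2 agree on X4; apply X4→X1 and equate their X1 entries.
Rows 1 and 2 agree on X2; apply X2→X5, X6 and equate their X5, X6 entries.
Rows 1 and 2 agree on X2, X6; apply X2, X6→X3 and equate their X3 entries.
Row 1 is now all distinguished symbols — the join is lossless.

Yes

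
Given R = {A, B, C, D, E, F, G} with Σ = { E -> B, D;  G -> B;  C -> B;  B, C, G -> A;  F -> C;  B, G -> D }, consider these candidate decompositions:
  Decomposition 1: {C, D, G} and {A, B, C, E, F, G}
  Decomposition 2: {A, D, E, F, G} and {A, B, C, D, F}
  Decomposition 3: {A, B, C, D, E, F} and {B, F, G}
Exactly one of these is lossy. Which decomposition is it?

Decomposition 1: common = {C, G}, closure = {A, B, C, D, G} → lossless.
Decomposition 2: common = {A, D, F}, closure = {A, B, C, D, F} → lossless.
Decomposition 3: common = {B, F}, closure = {B, C, F} → lossy.

Decomposition 3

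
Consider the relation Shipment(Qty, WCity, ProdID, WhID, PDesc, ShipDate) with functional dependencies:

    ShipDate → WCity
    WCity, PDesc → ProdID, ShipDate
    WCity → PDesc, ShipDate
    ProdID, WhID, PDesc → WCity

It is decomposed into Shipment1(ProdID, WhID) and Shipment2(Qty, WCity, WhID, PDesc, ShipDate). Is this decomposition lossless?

No

Common attributes: Shipment1 ∩ Shipment2 = {WhID}.
No dependency enlarges {WhID}, so (WhID)⁺ = {WhID}.
The closure contains neither all of Shipment1 = {ProdID, WhID} nor all of Shipment2 = {Qty, WCity, WhID, PDesc, ShipDate}, so the common attributes are not a superkey of either fragment. The join is lossy.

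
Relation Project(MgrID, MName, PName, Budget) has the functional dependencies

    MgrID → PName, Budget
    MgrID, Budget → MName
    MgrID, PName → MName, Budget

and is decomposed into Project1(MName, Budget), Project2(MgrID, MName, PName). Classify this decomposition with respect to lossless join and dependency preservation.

Lossless test: (MName)⁺ = {MName}, which is a superkey of neither fragment — lossy.
Dependency preservation: the restricted closure of {MgrID} across the fragments never reaches {PName, Budget}, so MgrID → PName, Budget cannot be enforced without a join — not preserved.

lossy and not dependency-preserving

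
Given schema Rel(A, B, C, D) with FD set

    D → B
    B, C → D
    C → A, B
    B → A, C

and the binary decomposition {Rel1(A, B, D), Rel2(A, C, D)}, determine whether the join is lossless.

Yes

Common attributes: Rel1 ∩ Rel2 = {A, D}.
Closure of {A, D}: D → B applies, adding B; B → A, C applies, adding C. So (A, D)⁺ = {A, B, C, D}.
This closure contains every attribute of Rel1, so Rel1 ∩ Rel2 → Rel1. The join is lossless.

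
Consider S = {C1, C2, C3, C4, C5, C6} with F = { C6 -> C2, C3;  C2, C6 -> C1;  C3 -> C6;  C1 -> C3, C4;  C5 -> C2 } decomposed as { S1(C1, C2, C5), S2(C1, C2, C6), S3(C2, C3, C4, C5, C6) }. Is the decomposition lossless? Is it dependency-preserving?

lossless and dependency-preserving

Lossless test (chase): Rows 2 and 3 agree on C6; apply C6→C2, C3 and equate their C2, C3 entries. Rows 2 and 3 agree on C2, C6; apply C2, C6→C1 and equate their C1 entries. Rows 1 and 2 agree on C1; apply C1→C3, C4 and equate their C3, C4 entries. Rows 1 and 3 agree on C1; apply C1→C3, C4 and equate their C3, C4 entries. Rows 1 and 2 agree on C3; apply C3→C6 and equate their C6 entries. Row 1 is now all distinguished symbols — the join is lossless.
Dependency preservation: C1 → C3, C4 is not contained in any single fragment, but the restricted closure of its left-hand side across the fragments still reaches the right-hand side; the remaining FDs each lie inside some fragment. All dependencies are preserved.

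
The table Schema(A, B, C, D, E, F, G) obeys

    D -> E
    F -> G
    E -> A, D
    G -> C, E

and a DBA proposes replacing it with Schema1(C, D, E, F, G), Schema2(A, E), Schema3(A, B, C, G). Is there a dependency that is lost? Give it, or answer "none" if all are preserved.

D → E lies within Schema1.
F → G lies within Schema1.
E → A, D: restricted closure across fragments reaches A, D.
G → C, E lies within Schema1.
Every dependency is enforceable on the fragments, so the decomposition is dependency-preserving.

none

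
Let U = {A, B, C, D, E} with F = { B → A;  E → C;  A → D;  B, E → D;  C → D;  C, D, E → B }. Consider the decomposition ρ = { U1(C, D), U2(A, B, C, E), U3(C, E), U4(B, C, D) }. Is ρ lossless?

Chase test. Columns are A, B, C, D, E; row i has aⱼ where attribute j ∈ Ui, else bᵢⱼ.
Initial tableau (one row per fragment):
  row 1: b11 b12 a3 a4 b15
  row 2: a1 a2 a3 b24 a5
  row 3: b31 b32 a3 b34 a5
  row 4: b41 a2 a3 a4 b45
Rows 2 and 4 agree on B; apply B→A and equate their A entries.
Rows 2 and 4 agree on A; apply A→D and equate their D entries.
Rows 1 and 3 agree on C; apply C→D and equate their D entries.
Rows 2 and 3 agree on C, D, E; apply C, D, E→B and equate their B entries.
Rows 2 and 3 agree on B; apply B→A and equate their A entries.
Row 2 is now all distinguished symbols — the join is lossless.

Yes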